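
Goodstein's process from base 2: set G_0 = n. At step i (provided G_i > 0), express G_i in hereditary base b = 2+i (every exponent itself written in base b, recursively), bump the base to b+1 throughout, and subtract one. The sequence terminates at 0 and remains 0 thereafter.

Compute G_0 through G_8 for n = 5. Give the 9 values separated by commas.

(0) 5|_2 = 2^2 + 1 ↦ 3^3 + 1|_3 = 28 ⇒ 27
(1) 27|_3 = 3^3 ↦ 4^4|_4 = 256 ⇒ 255
(2) 255|_4 = 3·4^3 + 3·4^2 + 3·4 + 3 ↦ 3·5^3 + 3·5^2 + 3·5 + 3|_5 = 468 ⇒ 467
(3) 467|_5 = 3·5^3 + 3·5^2 + 3·5 + 2 ↦ 3·6^3 + 3·6^2 + 3·6 + 2|_6 = 776 ⇒ 775
(4) 775|_6 = 3·6^3 + 3·6^2 + 3·6 + 1 ↦ 3·7^3 + 3·7^2 + 3·7 + 1|_7 = 1198 ⇒ 1197
(5) 1197|_7 = 3·7^3 + 3·7^2 + 3·7 ↦ 3·8^3 + 3·8^2 + 3·8|_8 = 1752 ⇒ 1751
(6) 1751|_8 = 3·8^3 + 3·8^2 + 2·8 + 7 ↦ 3·9^3 + 3·9^2 + 2·9 + 7|_9 = 2455 ⇒ 2454
(7) 2454|_9 = 3·9^3 + 3·9^2 + 2·9 + 6 ↦ 3·10^3 + 3·10^2 + 2·10 + 6|_10 = 3326 ⇒ 3325

5, 27, 255, 467, 775, 1197, 1751, 2454, 3325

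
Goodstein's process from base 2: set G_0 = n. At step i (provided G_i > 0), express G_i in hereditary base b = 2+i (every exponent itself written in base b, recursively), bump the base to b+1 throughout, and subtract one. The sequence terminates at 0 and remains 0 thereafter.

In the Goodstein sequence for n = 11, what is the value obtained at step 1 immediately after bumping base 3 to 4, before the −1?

G_0 = 11. HB_2(11) = 2^(2 + 1) + 2 + 1. Bump = 85. G_1 = 84.
G_1 = 84. HB_3(84) = 3^(3 + 1) + 3. Bump = 1028. G_2 = 1027.

1028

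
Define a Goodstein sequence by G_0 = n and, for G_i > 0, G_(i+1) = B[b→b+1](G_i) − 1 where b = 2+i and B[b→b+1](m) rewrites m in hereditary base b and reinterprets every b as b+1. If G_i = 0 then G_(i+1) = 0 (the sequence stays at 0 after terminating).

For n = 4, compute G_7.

i=0: 4 = 2^2 (b=2); 2→3: 3^3 = 27; 27−1 = 26
i=1: 26 = 2·3^2 + 2·3 + 2 (b=3); 3→4: 2·4^2 + 2·4 + 2 = 42; 42−1 = 41
i=2: 41 = 2·4^2 + 2·4 + 1 (b=4); 4→5: 2·5^2 + 2·5 + 1 = 61; 61−1 = 60
i=3: 60 = 2·5^2 + 2·5 (b=5); 5→6: 2·6^2 + 2·6 = 84; 84−1 = 83
i=4: 83 = 2·6^2 + 6 + 5 (b=6); 6→7: 2·7^2 + 7 + 5 = 110; 110−1 = 109
i=5: 109 = 2·7^2 + 7 + 4 (b=7); 7→8: 2·8^2 + 8 + 4 = 140; 140−1 = 139
i=6: 139 = 2·8^2 + 8 + 3 (b=8); 8→9: 2·9^2 + 9 + 3 = 174; 174−1 = 173

173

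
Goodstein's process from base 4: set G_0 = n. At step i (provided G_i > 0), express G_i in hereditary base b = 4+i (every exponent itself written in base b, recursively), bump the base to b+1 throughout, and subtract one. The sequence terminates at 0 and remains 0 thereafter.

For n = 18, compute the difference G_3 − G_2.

12

base 4: 18 = 4^2 + 2; at 5: 5^2 + 2 = 27; next = 26
base 5: 26 = 5^2 + 1; at 6: 6^2 + 1 = 37; next = 36
base 6: 36 = 6^2; at 7: 7^2 = 49; next = 48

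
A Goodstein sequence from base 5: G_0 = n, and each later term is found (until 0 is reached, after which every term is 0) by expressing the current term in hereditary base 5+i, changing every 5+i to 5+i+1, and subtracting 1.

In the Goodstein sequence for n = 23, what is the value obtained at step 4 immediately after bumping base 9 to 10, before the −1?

38

[0] 23 ≡ 4·5 + 3 (base 5). Lift 6: 27. −1: 26.
[1] 26 ≡ 4·6 + 2 (base 6). Lift 7: 30. −1: 29.
[2] 29 ≡ 4·7 + 1 (base 7). Lift 8: 33. −1: 32.
[3] 32 ≡ 4·8 (base 8). Lift 9: 36. −1: 35.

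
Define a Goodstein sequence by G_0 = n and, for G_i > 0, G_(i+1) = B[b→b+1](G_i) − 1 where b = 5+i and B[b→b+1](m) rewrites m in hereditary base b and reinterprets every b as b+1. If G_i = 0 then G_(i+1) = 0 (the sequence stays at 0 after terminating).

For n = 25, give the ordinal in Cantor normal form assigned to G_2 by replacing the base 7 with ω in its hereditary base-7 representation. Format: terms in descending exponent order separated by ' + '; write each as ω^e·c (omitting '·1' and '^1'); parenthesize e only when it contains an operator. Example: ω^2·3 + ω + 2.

ω·5 + 4

G_0 = 25. HB_5(25) = 5^2. Bump = 36. G_1 = 35.
G_1 = 35. HB_6(35) = 5·6 + 5. Bump = 40. G_2 = 39.
G_2 = 39. HB_7(39) = 5·7 + 4. Bump = 44. G_3 = 43.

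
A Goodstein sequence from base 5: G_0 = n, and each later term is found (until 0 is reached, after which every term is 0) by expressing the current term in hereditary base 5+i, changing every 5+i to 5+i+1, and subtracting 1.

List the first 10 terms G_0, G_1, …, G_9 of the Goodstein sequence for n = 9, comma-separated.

step 0: 9 = 5 + 4; sub 6 for 5: 6 + 4; = 10; G_1 = 10−1 = 9
step 1: 9 = 6 + 3; sub 7 for 6: 7 + 3; = 10; G_2 = 10−1 = 9
step 2: 9 = 7 + 2; sub 8 for 7: 8 + 2; = 10; G_3 = 10−1 = 9
step 3: 9 = 8 + 1; sub 9 for 8: 9 + 1; = 10; G_4 = 10−1 = 9
step 4: 9 = 9; sub 10 for 9: 10; = 10; G_5 = 10−1 = 9
step 5: 9 = 9; sub 11 for 10: 9; = 9; G_6 = 9−1 = 8
step 6: 8 = 8; sub 12 for 11: 8; = 8; G_7 = 8−1 = 7
step 7: 7 = 7; sub 13 for 12: 7; = 7; G_8 = 7−1 = 6
step 8: 6 = 6; sub 14 for 13: 6; = 6; G_9 = 6−1 = 5

9, 9, 9, 9, 9, 9, 8, 7, 6, 5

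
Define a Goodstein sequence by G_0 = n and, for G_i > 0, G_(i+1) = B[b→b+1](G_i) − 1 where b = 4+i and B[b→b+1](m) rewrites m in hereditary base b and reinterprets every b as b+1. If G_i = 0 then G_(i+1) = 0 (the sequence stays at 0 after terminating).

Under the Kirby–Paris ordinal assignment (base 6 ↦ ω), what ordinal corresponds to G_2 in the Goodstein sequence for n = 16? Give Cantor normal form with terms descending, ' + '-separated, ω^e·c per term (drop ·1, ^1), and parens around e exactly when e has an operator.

(0) 16|_4 = 4^2 ↦ 5^2|_5 = 25 ⇒ 24
(1) 24|_5 = 4·5 + 4 ↦ 4·6 + 4|_6 = 28 ⇒ 27
(2) 27|_6 = 4·6 + 3 ↦ 4·7 + 3|_7 = 31 ⇒ 30

ω·4 + 3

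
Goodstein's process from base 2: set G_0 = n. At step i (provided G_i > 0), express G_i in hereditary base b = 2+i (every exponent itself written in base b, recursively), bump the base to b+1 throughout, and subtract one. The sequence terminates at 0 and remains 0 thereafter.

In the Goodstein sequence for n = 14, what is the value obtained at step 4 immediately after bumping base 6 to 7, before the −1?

i=0: 14 = 2^(2 + 1) + 2^2 + 2 (b=2); 2→3: 3^(3 + 1) + 3^3 + 3 = 111; 111−1 = 110
i=1: 110 = 3^(3 + 1) + 3^3 + 2 (b=3); 3→4: 4^(4 + 1) + 4^4 + 2 = 1282; 1282−1 = 1281
i=2: 1281 = 4^(4 + 1) + 4^4 + 1 (b=4); 4→5: 5^(5 + 1) + 5^5 + 1 = 18751; 18751−1 = 18750
i=3: 18750 = 5^(5 + 1) + 5^5 (b=5); 5→6: 6^(6 + 1) + 6^6 = 326592; 326592−1 = 326591
i=4: 326591 = 6^(6 + 1) + 5·6^5 + 5·6^4 + 5·6^3 + 5·6^2 + 5·6 + 5 (b=6); 6→7: 7^(7 + 1) + 5·7^5 + 5·7^4 + 5·7^3 + 5·7^2 + 5·7 + 5 = 5862841; 5862841−1 = 5862840

5862841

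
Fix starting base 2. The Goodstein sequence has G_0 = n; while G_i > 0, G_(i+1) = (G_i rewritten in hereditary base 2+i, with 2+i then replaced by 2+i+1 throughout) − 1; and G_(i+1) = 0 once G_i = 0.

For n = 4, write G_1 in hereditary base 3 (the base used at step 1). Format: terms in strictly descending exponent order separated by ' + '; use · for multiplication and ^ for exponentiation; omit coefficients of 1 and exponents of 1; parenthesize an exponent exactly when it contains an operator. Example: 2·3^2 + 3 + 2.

G_0=4  [base 2] 2^2  →[2↦3]→  3^3 = 27  −1 ⇒ G_1=26
G_1=26  [base 3] 2·3^2 + 2·3 + 2  →[3↦4]→  2·4^2 + 2·4 + 2 = 42  −1 ⇒ G_2=41

2·3^2 + 2·3 + 2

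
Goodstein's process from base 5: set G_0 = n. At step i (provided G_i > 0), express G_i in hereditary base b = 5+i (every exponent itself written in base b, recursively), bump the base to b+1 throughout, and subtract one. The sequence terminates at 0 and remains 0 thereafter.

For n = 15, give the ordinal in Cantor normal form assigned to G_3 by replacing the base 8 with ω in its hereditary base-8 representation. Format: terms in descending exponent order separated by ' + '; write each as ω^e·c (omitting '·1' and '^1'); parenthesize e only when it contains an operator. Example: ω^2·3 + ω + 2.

ω·2 + 3

step 0: 15 = 3·5; sub 6 for 5: 3·6; = 18; G_1 = 18−1 = 17
step 1: 17 = 2·6 + 5; sub 7 for 6: 2·7 + 5; = 19; G_2 = 19−1 = 18
step 2: 18 = 2·7 + 4; sub 8 for 7: 2·8 + 4; = 20; G_3 = 20−1 = 19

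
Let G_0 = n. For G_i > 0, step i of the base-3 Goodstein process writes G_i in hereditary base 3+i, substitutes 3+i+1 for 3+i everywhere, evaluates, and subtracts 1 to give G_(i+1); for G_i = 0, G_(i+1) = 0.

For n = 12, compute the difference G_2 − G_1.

base 3: 12 = 3^2 + 3; at 4: 4^2 + 4 = 20; next = 19
base 4: 19 = 4^2 + 3; at 5: 5^2 + 3 = 28; next = 27

8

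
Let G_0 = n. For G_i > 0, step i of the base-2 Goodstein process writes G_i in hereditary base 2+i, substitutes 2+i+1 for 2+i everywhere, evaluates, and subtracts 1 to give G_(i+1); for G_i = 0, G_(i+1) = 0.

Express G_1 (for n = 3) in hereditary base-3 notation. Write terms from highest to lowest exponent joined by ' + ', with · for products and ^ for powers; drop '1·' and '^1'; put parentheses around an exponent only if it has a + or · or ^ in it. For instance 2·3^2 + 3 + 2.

3

base 2: 3 = 2 + 1; at 3: 3 + 1 = 4; next = 3
base 3: 3 = 3; at 4: 4 = 4; next = 3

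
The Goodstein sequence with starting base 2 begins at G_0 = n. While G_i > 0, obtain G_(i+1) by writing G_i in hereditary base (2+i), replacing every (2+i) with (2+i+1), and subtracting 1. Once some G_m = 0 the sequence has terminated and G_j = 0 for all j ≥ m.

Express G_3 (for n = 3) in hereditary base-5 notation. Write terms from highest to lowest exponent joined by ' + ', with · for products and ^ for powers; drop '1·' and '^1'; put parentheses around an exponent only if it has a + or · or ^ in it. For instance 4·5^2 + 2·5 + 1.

2

3 —HB2→ 2 + 1 —bump→ 3 + 1 = 4 —(−1)→ 3
3 —HB3→ 3 —bump→ 4 = 4 —(−1)→ 3
3 —HB4→ 3 —bump→ 3 = 3 —(−1)→ 2
2 —HB5→ 2 —bump→ 2 = 2 —(−1)→ 1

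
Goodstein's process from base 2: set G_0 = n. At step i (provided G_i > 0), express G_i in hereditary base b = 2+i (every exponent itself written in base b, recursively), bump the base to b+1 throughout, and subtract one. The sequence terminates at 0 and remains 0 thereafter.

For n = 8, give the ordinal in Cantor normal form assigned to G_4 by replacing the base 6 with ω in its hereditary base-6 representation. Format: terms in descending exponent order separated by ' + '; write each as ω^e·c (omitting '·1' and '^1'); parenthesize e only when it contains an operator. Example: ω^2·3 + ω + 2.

i=0: 8 = 2^(2 + 1) (b=2); 2→3: 3^(3 + 1) = 81; 81−1 = 80
i=1: 80 = 2·3^3 + 2·3^2 + 2·3 + 2 (b=3); 3→4: 2·4^4 + 2·4^2 + 2·4 + 2 = 554; 554−1 = 553
i=2: 553 = 2·4^4 + 2·4^2 + 2·4 + 1 (b=4); 4→5: 2·5^5 + 2·5^2 + 2·5 + 1 = 6311; 6311−1 = 6310
i=3: 6310 = 2·5^5 + 2·5^2 + 2·5 (b=5); 5→6: 2·6^6 + 2·6^2 + 2·6 = 93396; 93396−1 = 93395

ω^ω·2 + ω^2·2 + ω + 5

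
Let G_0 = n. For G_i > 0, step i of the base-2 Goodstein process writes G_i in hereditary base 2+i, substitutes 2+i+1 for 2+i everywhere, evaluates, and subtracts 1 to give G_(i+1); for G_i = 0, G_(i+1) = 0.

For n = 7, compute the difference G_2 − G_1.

7 —HB2→ 2^2 + 2 + 1 —bump→ 3^3 + 3 + 1 = 31 —(−1)→ 30
30 —HB3→ 3^3 + 3 —bump→ 4^4 + 4 = 260 —(−1)→ 259

229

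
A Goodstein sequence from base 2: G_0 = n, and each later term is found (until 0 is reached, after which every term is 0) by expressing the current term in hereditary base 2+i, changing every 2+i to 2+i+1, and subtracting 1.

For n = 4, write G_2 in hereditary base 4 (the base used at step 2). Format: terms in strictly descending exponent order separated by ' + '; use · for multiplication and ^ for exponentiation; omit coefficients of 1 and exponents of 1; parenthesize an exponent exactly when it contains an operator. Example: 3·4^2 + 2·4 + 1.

2·4^2 + 2·4 + 1

4 —HB2→ 2^2 —bump→ 3^3 = 27 —(−1)→ 26
26 —HB3→ 2·3^2 + 2·3 + 2 —bump→ 2·4^2 + 2·4 + 2 = 42 —(−1)→ 41
41 —HB4→ 2·4^2 + 2·4 + 1 —bump→ 2·5^2 + 2·5 + 1 = 61 —(−1)→ 60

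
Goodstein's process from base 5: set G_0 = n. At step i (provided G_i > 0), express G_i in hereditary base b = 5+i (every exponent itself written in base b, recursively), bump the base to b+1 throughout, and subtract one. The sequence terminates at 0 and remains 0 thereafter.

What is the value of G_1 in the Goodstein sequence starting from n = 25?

35

base 5: 25 = 5^2; at 6: 6^2 = 36; next = 35
base 6: 35 = 5·6 + 5; at 7: 5·7 + 5 = 40; next = 39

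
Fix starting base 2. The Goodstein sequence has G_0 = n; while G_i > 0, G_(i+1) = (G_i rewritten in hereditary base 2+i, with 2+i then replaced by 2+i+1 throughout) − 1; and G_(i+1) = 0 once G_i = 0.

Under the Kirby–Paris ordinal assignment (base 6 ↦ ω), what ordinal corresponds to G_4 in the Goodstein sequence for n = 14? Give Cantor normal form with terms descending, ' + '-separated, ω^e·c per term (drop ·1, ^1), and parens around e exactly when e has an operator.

ω^(ω + 1) + ω^5·5 + ω^4·5 + ω^3·5 + ω^2·5 + ω·5 + 5

step 0: 14 = 2^(2 + 1) + 2^2 + 2; sub 3 for 2: 3^(3 + 1) + 3^3 + 3; = 111; G_1 = 111−1 = 110
step 1: 110 = 3^(3 + 1) + 3^3 + 2; sub 4 for 3: 4^(4 + 1) + 4^4 + 2; = 1282; G_2 = 1282−1 = 1281
step 2: 1281 = 4^(4 + 1) + 4^4 + 1; sub 5 for 4: 5^(5 + 1) + 5^5 + 1; = 18751; G_3 = 18751−1 = 18750
step 3: 18750 = 5^(5 + 1) + 5^5; sub 6 for 5: 6^(6 + 1) + 6^6; = 326592; G_4 = 326592−1 = 326591
step 4: 326591 = 6^(6 + 1) + 5·6^5 + 5·6^4 + 5·6^3 + 5·6^2 + 5·6 + 5; sub 7 for 6: 7^(7 + 1) + 5·7^5 + 5·7^4 + 5·7^3 + 5·7^2 + 5·7 + 5; = 5862841; G_5 = 5862841−1 = 5862840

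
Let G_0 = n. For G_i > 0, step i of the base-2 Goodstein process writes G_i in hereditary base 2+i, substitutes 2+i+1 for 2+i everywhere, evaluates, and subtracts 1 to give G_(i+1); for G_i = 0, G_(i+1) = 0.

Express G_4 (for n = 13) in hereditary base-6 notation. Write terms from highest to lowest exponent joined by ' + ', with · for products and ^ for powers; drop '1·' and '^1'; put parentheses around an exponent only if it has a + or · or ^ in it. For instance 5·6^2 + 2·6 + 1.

G_0 = 13. HB_2(13) = 2^(2 + 1) + 2^2 + 1. Bump = 109. G_1 = 108.
G_1 = 108. HB_3(108) = 3^(3 + 1) + 3^3. Bump = 1280. G_2 = 1279.
G_2 = 1279. HB_4(1279) = 4^(4 + 1) + 3·4^3 + 3·4^2 + 3·4 + 3. Bump = 16093. G_3 = 16092.
G_3 = 16092. HB_5(16092) = 5^(5 + 1) + 3·5^3 + 3·5^2 + 3·5 + 2. Bump = 280712. G_4 = 280711.
G_4 = 280711. HB_6(280711) = 6^(6 + 1) + 3·6^3 + 3·6^2 + 3·6 + 1. Bump = 5765999. G_5 = 5765998.

6^(6 + 1) + 3·6^3 + 3·6^2 + 3·6 + 1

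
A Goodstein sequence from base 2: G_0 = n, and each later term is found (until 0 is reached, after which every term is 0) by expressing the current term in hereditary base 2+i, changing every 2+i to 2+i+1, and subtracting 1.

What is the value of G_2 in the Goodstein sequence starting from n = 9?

G_0 = 9. HB_2(9) = 2^(2 + 1) + 1. Bump = 82. G_1 = 81.
G_1 = 81. HB_3(81) = 3^(3 + 1). Bump = 1024. G_2 = 1023.
G_2 = 1023. HB_4(1023) = 3·4^4 + 3·4^3 + 3·4^2 + 3·4 + 3. Bump = 9843. G_3 = 9842.

1023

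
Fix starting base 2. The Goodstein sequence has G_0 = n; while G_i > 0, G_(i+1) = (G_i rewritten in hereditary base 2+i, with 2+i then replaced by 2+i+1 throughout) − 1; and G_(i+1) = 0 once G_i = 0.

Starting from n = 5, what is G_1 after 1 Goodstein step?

step 0: 5 = 2^2 + 1; sub 3 for 2: 3^3 + 1; = 28; G_1 = 28−1 = 27
step 1: 27 = 3^3; sub 4 for 3: 4^4; = 256; G_2 = 256−1 = 255

27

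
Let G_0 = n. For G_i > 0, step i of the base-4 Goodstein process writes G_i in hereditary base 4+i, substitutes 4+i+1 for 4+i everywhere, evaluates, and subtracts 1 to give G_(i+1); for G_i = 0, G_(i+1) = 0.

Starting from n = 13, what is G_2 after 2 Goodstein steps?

G_0=13  [base 4] 3·4 + 1  →[4↦5]→  3·5 + 1 = 16  −1 ⇒ G_1=15
G_1=15  [base 5] 3·5  →[5↦6]→  3·6 = 18  −1 ⇒ G_2=17
G_2=17  [base 6] 2·6 + 5  →[6↦7]→  2·7 + 5 = 19  −1 ⇒ G_3=18

17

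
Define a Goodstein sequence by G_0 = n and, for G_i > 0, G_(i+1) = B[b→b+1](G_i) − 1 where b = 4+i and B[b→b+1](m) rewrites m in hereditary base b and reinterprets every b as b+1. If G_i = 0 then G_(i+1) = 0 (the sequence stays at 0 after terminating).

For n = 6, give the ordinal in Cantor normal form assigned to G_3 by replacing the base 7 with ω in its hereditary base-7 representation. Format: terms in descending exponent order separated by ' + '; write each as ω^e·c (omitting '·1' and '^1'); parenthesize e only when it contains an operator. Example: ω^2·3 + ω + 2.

6

[0] 6 ≡ 4 + 2 (base 4). Lift 5: 7. −1: 6.
[1] 6 ≡ 5 + 1 (base 5). Lift 6: 7. −1: 6.
[2] 6 ≡ 6 (base 6). Lift 7: 7. −1: 6.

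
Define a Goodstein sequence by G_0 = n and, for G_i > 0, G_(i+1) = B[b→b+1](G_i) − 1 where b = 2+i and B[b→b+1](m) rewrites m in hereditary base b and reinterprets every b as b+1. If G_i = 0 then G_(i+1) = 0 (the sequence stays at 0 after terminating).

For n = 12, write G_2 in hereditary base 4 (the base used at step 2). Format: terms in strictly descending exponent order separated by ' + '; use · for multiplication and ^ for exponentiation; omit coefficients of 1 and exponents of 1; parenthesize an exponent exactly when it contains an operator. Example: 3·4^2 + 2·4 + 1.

4^(4 + 1) + 2·4^2 + 2·4 + 1

G_0=12  [base 2] 2^(2 + 1) + 2^2  →[2↦3]→  3^(3 + 1) + 3^3 = 108  −1 ⇒ G_1=107
G_1=107  [base 3] 3^(3 + 1) + 2·3^2 + 2·3 + 2  →[3↦4]→  4^(4 + 1) + 2·4^2 + 2·4 + 2 = 1066  −1 ⇒ G_2=1065
G_2=1065  [base 4] 4^(4 + 1) + 2·4^2 + 2·4 + 1  →[4↦5]→  5^(5 + 1) + 2·5^2 + 2·5 + 1 = 15686  −1 ⇒ G_3=15685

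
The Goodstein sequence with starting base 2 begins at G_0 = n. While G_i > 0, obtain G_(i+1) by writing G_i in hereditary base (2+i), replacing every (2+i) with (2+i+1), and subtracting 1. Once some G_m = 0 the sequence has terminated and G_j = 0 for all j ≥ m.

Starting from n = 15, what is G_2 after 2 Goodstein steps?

1283

(0) 15|_2 = 2^(2 + 1) + 2^2 + 2 + 1 ↦ 3^(3 + 1) + 3^3 + 3 + 1|_3 = 112 ⇒ 111
(1) 111|_3 = 3^(3 + 1) + 3^3 + 3 ↦ 4^(4 + 1) + 4^4 + 4|_4 = 1284 ⇒ 1283
(2) 1283|_4 = 4^(4 + 1) + 4^4 + 3 ↦ 5^(5 + 1) + 5^5 + 3|_5 = 18753 ⇒ 18752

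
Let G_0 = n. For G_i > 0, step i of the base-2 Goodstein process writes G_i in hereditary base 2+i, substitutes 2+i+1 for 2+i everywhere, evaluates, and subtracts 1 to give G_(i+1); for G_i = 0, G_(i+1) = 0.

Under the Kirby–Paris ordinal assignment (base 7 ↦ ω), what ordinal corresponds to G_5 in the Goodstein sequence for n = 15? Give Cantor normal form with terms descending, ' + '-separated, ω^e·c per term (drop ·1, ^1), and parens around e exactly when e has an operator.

ω^(ω + 1) + ω^ω

i=0: 15 = 2^(2 + 1) + 2^2 + 2 + 1 (b=2); 2→3: 3^(3 + 1) + 3^3 + 3 + 1 = 112; 112−1 = 111
i=1: 111 = 3^(3 + 1) + 3^3 + 3 (b=3); 3→4: 4^(4 + 1) + 4^4 + 4 = 1284; 1284−1 = 1283
i=2: 1283 = 4^(4 + 1) + 4^4 + 3 (b=4); 4→5: 5^(5 + 1) + 5^5 + 3 = 18753; 18753−1 = 18752
i=3: 18752 = 5^(5 + 1) + 5^5 + 2 (b=5); 5→6: 6^(6 + 1) + 6^6 + 2 = 326594; 326594−1 = 326593
i=4: 326593 = 6^(6 + 1) + 6^6 + 1 (b=6); 6→7: 7^(7 + 1) + 7^7 + 1 = 6588345; 6588345−1 = 6588344
i=5: 6588344 = 7^(7 + 1) + 7^7 (b=7); 7→8: 8^(8 + 1) + 8^8 = 150994944; 150994944−1 = 150994943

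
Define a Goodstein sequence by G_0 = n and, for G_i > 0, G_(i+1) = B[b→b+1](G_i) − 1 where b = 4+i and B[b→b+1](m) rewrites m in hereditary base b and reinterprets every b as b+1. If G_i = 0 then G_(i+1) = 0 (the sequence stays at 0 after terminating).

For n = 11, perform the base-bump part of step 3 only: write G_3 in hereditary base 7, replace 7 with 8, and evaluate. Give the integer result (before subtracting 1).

[0] 11 ≡ 2·4 + 3 (base 4). Lift 5: 13. −1: 12.
[1] 12 ≡ 2·5 + 2 (base 5). Lift 6: 14. −1: 13.
[2] 13 ≡ 2·6 + 1 (base 6). Lift 7: 15. −1: 14.
[3] 14 ≡ 2·7 (base 7). Lift 8: 16. −1: 15.

16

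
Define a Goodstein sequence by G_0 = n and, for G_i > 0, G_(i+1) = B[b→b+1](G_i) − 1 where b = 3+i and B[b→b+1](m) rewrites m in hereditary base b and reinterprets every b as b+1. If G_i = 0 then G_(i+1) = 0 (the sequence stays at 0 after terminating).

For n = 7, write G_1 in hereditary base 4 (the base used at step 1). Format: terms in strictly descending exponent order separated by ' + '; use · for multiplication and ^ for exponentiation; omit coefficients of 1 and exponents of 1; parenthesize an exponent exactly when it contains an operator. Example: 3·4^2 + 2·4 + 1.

2·4

step 0: 7 = 2·3 + 1; sub 4 for 3: 2·4 + 1; = 9; G_1 = 9−1 = 8
step 1: 8 = 2·4; sub 5 for 4: 2·5; = 10; G_2 = 10−1 = 9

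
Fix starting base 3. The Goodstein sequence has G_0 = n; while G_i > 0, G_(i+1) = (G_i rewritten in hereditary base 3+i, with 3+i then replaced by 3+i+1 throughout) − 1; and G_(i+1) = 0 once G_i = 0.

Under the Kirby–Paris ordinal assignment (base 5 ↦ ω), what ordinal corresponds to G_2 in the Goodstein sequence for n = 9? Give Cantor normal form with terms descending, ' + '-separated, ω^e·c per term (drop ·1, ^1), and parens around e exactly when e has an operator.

(0) 9|_3 = 3^2 ↦ 4^2|_4 = 16 ⇒ 15
(1) 15|_4 = 3·4 + 3 ↦ 3·5 + 3|_5 = 18 ⇒ 17
(2) 17|_5 = 3·5 + 2 ↦ 3·6 + 2|_6 = 20 ⇒ 19

ω·3 + 2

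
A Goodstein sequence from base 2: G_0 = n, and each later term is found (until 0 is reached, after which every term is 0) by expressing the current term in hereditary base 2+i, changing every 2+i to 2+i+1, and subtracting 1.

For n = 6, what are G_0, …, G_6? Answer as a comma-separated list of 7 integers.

base 2: 6 = 2^2 + 2; at 3: 3^3 + 3 = 30; next = 29
base 3: 29 = 3^3 + 2; at 4: 4^4 + 2 = 258; next = 257
base 4: 257 = 4^4 + 1; at 5: 5^5 + 1 = 3126; next = 3125
base 5: 3125 = 5^5; at 6: 6^6 = 46656; next = 46655
base 6: 46655 = 5·6^5 + 5·6^4 + 5·6^3 + 5·6^2 + 5·6 + 5; at 7: 5·7^5 + 5·7^4 + 5·7^3 + 5·7^2 + 5·7 + 5 = 98040; next = 98039
base 7: 98039 = 5·7^5 + 5·7^4 + 5·7^3 + 5·7^2 + 5·7 + 4; at 8: 5·8^5 + 5·8^4 + 5·8^3 + 5·8^2 + 5·8 + 4 = 187244; next = 187243

6, 29, 257, 3125, 46655, 98039, 187243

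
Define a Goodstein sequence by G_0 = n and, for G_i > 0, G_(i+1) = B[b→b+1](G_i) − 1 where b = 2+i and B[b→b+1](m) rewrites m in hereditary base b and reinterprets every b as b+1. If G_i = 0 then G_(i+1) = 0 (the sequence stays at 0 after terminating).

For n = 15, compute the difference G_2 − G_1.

1172

step 0: 15 = 2^(2 + 1) + 2^2 + 2 + 1; sub 3 for 2: 3^(3 + 1) + 3^3 + 3 + 1; = 112; G_1 = 112−1 = 111
step 1: 111 = 3^(3 + 1) + 3^3 + 3; sub 4 for 3: 4^(4 + 1) + 4^4 + 4; = 1284; G_2 = 1284−1 = 1283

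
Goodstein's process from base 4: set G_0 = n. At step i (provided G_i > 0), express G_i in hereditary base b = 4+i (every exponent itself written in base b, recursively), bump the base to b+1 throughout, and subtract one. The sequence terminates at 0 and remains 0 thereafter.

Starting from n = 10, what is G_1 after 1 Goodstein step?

11

[0] 10 ≡ 2·4 + 2 (base 4). Lift 5: 12. −1: 11.
[1] 11 ≡ 2·5 + 1 (base 5). Lift 6: 13. −1: 12.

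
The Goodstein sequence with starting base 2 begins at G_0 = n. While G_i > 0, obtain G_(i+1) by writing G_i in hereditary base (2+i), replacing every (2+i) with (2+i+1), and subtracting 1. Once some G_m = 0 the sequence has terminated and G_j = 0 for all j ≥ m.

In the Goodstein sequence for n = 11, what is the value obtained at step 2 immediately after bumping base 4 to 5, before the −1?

step 0: 11 = 2^(2 + 1) + 2 + 1; sub 3 for 2: 3^(3 + 1) + 3 + 1; = 85; G_1 = 85−1 = 84
step 1: 84 = 3^(3 + 1) + 3; sub 4 for 3: 4^(4 + 1) + 4; = 1028; G_2 = 1028−1 = 1027
step 2: 1027 = 4^(4 + 1) + 3; sub 5 for 4: 5^(5 + 1) + 3; = 15628; G_3 = 15628−1 = 15627

15628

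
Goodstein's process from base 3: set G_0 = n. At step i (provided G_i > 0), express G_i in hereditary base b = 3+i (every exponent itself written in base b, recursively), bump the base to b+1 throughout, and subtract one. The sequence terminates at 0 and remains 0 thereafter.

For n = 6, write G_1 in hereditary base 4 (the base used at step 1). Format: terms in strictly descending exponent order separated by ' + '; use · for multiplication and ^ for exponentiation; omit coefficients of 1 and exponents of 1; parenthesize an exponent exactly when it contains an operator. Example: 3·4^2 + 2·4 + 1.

4 + 3

G_0 = 6. HB_3(6) = 2·3. Bump = 8. G_1 = 7.
G_1 = 7. HB_4(7) = 4 + 3. Bump = 8. G_2 = 7.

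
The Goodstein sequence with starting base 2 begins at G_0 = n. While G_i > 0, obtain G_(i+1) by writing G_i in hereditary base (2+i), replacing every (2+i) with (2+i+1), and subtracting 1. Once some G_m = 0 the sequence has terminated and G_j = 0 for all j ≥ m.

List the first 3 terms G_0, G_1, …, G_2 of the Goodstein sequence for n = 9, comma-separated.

G_0=9  [base 2] 2^(2 + 1) + 1  →[2↦3]→  3^(3 + 1) + 1 = 82  −1 ⇒ G_1=81
G_1=81  [base 3] 3^(3 + 1)  →[3↦4]→  4^(4 + 1) = 1024  −1 ⇒ G_2=1023

9, 81, 1023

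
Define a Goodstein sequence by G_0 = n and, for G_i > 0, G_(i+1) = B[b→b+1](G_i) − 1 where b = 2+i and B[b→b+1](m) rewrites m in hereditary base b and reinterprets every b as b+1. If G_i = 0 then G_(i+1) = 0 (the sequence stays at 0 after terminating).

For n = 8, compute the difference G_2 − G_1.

473

G_0 = 8. HB_2(8) = 2^(2 + 1). Bump = 81. G_1 = 80.
G_1 = 80. HB_3(80) = 2·3^3 + 2·3^2 + 2·3 + 2. Bump = 554. G_2 = 553.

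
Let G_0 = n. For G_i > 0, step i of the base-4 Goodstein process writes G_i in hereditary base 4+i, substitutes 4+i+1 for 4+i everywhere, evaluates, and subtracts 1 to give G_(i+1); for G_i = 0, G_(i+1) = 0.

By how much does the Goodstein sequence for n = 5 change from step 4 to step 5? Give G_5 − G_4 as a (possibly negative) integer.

-1

G_0 = 5. HB_4(5) = 4 + 1. Bump = 6. G_1 = 5.
G_1 = 5. HB_5(5) = 5. Bump = 6. G_2 = 5.
G_2 = 5. HB_6(5) = 5. Bump = 5. G_3 = 4.
G_3 = 4. HB_7(4) = 4. Bump = 4. G_4 = 3.
G_4 = 3. HB_8(3) = 3. Bump = 3. G_5 = 2.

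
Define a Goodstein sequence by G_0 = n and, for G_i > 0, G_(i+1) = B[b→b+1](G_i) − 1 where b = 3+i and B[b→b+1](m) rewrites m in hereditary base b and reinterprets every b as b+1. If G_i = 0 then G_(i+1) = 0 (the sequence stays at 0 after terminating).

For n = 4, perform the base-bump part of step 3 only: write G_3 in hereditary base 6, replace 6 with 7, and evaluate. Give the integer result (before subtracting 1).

[0] 4 ≡ 3 + 1 (base 3). Lift 4: 5. −1: 4.
[1] 4 ≡ 4 (base 4). Lift 5: 5. −1: 4.
[2] 4 ≡ 4 (base 5). Lift 6: 4. −1: 3.
[3] 3 ≡ 3 (base 6). Lift 7: 3. −1: 2.

3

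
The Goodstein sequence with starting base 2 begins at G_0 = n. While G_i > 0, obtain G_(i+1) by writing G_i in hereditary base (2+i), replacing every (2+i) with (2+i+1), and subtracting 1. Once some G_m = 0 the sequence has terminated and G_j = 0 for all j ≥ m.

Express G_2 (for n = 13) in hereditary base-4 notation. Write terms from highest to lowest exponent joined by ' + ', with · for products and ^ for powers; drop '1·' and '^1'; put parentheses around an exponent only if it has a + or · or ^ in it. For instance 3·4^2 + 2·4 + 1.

i=0: 13 = 2^(2 + 1) + 2^2 + 1 (b=2); 2→3: 3^(3 + 1) + 3^3 + 1 = 109; 109−1 = 108
i=1: 108 = 3^(3 + 1) + 3^3 (b=3); 3→4: 4^(4 + 1) + 4^4 = 1280; 1280−1 = 1279
i=2: 1279 = 4^(4 + 1) + 3·4^3 + 3·4^2 + 3·4 + 3 (b=4); 4→5: 5^(5 + 1) + 3·5^3 + 3·5^2 + 3·5 + 3 = 16093; 16093−1 = 16092

4^(4 + 1) + 3·4^3 + 3·4^2 + 3·4 + 3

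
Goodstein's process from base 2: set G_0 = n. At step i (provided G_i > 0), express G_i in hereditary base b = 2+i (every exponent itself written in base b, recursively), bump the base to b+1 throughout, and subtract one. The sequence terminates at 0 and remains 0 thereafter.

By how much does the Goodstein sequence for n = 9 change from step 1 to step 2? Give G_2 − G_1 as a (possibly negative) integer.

G_0 = 9. HB_2(9) = 2^(2 + 1) + 1. Bump = 82. G_1 = 81.
G_1 = 81. HB_3(81) = 3^(3 + 1). Bump = 1024. G_2 = 1023.

942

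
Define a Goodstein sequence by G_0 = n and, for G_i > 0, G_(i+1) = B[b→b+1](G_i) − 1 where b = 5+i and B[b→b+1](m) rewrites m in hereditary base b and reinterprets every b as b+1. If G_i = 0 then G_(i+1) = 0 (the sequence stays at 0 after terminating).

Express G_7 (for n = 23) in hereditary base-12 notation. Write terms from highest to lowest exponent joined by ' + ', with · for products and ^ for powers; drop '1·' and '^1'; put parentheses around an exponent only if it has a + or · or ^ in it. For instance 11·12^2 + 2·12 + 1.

G_0 = 23. HB_5(23) = 4·5 + 3. Bump = 27. G_1 = 26.
G_1 = 26. HB_6(26) = 4·6 + 2. Bump = 30. G_2 = 29.
G_2 = 29. HB_7(29) = 4·7 + 1. Bump = 33. G_3 = 32.
G_3 = 32. HB_8(32) = 4·8. Bump = 36. G_4 = 35.
G_4 = 35. HB_9(35) = 3·9 + 8. Bump = 38. G_5 = 37.
G_5 = 37. HB_10(37) = 3·10 + 7. Bump = 40. G_6 = 39.
G_6 = 39. HB_11(39) = 3·11 + 6. Bump = 42. G_7 = 41.
G_7 = 41. HB_12(41) = 3·12 + 5. Bump = 44. G_8 = 43.

3·12 + 5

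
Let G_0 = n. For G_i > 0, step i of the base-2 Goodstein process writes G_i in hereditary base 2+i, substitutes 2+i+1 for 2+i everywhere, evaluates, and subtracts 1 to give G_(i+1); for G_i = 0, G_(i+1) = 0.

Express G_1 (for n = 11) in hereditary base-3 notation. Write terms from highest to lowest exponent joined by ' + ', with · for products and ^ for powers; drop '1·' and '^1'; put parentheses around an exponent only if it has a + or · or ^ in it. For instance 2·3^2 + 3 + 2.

3^(3 + 1) + 3

[0] 11 ≡ 2^(2 + 1) + 2 + 1 (base 2). Lift 3: 85. −1: 84.
[1] 84 ≡ 3^(3 + 1) + 3 (base 3). Lift 4: 1028. −1: 1027.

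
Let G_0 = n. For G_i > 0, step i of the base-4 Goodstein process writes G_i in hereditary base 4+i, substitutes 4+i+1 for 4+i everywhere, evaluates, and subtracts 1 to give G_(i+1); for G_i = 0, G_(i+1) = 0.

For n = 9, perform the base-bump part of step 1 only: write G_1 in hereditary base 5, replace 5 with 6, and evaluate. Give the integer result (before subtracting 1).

base 4: 9 = 2·4 + 1; at 5: 2·5 + 1 = 11; next = 10
base 5: 10 = 2·5; at 6: 2·6 = 12; next = 11

12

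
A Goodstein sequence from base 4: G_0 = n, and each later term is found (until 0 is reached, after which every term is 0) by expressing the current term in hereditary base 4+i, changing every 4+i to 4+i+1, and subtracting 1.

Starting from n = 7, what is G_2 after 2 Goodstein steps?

7 —HB4→ 4 + 3 —bump→ 5 + 3 = 8 —(−1)→ 7
7 —HB5→ 5 + 2 —bump→ 6 + 2 = 8 —(−1)→ 7
7 —HB6→ 6 + 1 —bump→ 7 + 1 = 8 —(−1)→ 7

7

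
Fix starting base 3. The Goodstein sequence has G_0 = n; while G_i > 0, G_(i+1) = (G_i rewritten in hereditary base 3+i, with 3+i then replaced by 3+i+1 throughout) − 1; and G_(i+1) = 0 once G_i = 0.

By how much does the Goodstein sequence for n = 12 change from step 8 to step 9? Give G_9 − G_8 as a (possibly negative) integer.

6

base 3: 12 = 3^2 + 3; at 4: 4^2 + 4 = 20; next = 19
base 4: 19 = 4^2 + 3; at 5: 5^2 + 3 = 28; next = 27
base 5: 27 = 5^2 + 2; at 6: 6^2 + 2 = 38; next = 37
base 6: 37 = 6^2 + 1; at 7: 7^2 + 1 = 50; next = 49
base 7: 49 = 7^2; at 8: 8^2 = 64; next = 63
base 8: 63 = 7·8 + 7; at 9: 7·9 + 7 = 70; next = 69
base 9: 69 = 7·9 + 6; at 10: 7·10 + 6 = 76; next = 75
base 10: 75 = 7·10 + 5; at 11: 7·11 + 5 = 82; next = 81
base 11: 81 = 7·11 + 4; at 12: 7·12 + 4 = 88; next = 87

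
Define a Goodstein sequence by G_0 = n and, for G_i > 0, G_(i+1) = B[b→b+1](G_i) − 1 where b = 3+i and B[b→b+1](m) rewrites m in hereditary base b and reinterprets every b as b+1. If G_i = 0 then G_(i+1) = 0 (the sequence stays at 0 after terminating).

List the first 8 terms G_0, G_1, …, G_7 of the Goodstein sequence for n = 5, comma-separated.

5, 5, 5, 5, 4, 3, 2, 1

G_0=5  [base 3] 3 + 2  →[3↦4]→  4 + 2 = 6  −1 ⇒ G_1=5
G_1=5  [base 4] 4 + 1  →[4↦5]→  5 + 1 = 6  −1 ⇒ G_2=5
G_2=5  [base 5] 5  →[5↦6]→  6 = 6  −1 ⇒ G_3=5
G_3=5  [base 6] 5  →[6↦7]→  5 = 5  −1 ⇒ G_4=4
G_4=4  [base 7] 4  →[7↦8]→  4 = 4  −1 ⇒ G_5=3
G_5=3  [base 8] 3  →[8↦9]→  3 = 3  −1 ⇒ G_6=2
G_6=2  [base 9] 2  →[9↦10]→  2 = 2  −1 ⇒ G_7=1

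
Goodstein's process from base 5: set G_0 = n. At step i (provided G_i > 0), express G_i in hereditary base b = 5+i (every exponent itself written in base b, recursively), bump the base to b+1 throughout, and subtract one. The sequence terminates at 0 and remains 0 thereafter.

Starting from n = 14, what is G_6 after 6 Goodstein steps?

step 0: 14 = 2·5 + 4; sub 6 for 5: 2·6 + 4; = 16; G_1 = 16−1 = 15
step 1: 15 = 2·6 + 3; sub 7 for 6: 2·7 + 3; = 17; G_2 = 17−1 = 16
step 2: 16 = 2·7 + 2; sub 8 for 7: 2·8 + 2; = 18; G_3 = 18−1 = 17
step 3: 17 = 2·8 + 1; sub 9 for 8: 2·9 + 1; = 19; G_4 = 19−1 = 18
step 4: 18 = 2·9; sub 10 for 9: 2·10; = 20; G_5 = 20−1 = 19
step 5: 19 = 10 + 9; sub 11 for 10: 11 + 9; = 20; G_6 = 20−1 = 19
step 6: 19 = 11 + 8; sub 12 for 11: 12 + 8; = 20; G_7 = 20−1 = 19

19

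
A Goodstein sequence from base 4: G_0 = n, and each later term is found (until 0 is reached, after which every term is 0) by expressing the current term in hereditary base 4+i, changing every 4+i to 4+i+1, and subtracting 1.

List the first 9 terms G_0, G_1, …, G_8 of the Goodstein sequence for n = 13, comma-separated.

13, 15, 17, 18, 19, 20, 21, 22, 23

(0) 13|_4 = 3·4 + 1 ↦ 3·5 + 1|_5 = 16 ⇒ 15
(1) 15|_5 = 3·5 ↦ 3·6|_6 = 18 ⇒ 17
(2) 17|_6 = 2·6 + 5 ↦ 2·7 + 5|_7 = 19 ⇒ 18
(3) 18|_7 = 2·7 + 4 ↦ 2·8 + 4|_8 = 20 ⇒ 19
(4) 19|_8 = 2·8 + 3 ↦ 2·9 + 3|_9 = 21 ⇒ 20
(5) 20|_9 = 2·9 + 2 ↦ 2·10 + 2|_10 = 22 ⇒ 21
(6) 21|_10 = 2·10 + 1 ↦ 2·11 + 1|_11 = 23 ⇒ 22
(7) 22|_11 = 2·11 ↦ 2·12|_12 = 24 ⇒ 23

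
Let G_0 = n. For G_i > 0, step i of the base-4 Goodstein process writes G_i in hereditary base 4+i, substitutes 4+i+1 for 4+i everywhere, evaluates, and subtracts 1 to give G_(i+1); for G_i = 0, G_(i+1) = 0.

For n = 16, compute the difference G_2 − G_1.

16 —HB4→ 4^2 —bump→ 5^2 = 25 —(−1)→ 24
24 —HB5→ 4·5 + 4 —bump→ 4·6 + 4 = 28 —(−1)→ 27

3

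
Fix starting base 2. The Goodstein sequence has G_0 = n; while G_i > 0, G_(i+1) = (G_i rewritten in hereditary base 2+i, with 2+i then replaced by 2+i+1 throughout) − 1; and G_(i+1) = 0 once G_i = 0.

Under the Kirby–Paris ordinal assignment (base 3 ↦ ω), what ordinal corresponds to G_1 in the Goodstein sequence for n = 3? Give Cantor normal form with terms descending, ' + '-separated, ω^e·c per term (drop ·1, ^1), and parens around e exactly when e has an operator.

ω

step 0: 3 = 2 + 1; sub 3 for 2: 3 + 1; = 4; G_1 = 4−1 = 3
step 1: 3 = 3; sub 4 for 3: 4; = 4; G_2 = 4−1 = 3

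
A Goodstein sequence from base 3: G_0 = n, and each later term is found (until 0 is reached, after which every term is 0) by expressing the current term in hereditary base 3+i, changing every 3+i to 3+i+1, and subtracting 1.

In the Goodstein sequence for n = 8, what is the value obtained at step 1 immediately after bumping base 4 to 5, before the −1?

step 0: 8 = 2·3 + 2; sub 4 for 3: 2·4 + 2; = 10; G_1 = 10−1 = 9
step 1: 9 = 2·4 + 1; sub 5 for 4: 2·5 + 1; = 11; G_2 = 11−1 = 10

11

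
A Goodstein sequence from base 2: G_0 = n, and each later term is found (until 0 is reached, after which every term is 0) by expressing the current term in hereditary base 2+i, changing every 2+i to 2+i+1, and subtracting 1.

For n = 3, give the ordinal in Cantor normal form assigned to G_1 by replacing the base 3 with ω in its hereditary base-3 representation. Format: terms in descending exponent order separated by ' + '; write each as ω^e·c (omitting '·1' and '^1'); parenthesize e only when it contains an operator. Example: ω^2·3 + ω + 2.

G_0 = 3. HB_2(3) = 2 + 1. Bump = 4. G_1 = 3.
G_1 = 3. HB_3(3) = 3. Bump = 4. G_2 = 3.

ω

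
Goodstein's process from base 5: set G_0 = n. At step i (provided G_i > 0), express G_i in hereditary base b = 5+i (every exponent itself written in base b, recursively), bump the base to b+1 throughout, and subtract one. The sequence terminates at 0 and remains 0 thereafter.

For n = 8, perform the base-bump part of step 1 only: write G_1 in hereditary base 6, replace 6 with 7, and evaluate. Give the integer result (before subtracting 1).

9

G_0=8  [base 5] 5 + 3  →[5↦6]→  6 + 3 = 9  −1 ⇒ G_1=8
G_1=8  [base 6] 6 + 2  →[6↦7]→  7 + 2 = 9  −1 ⇒ G_2=8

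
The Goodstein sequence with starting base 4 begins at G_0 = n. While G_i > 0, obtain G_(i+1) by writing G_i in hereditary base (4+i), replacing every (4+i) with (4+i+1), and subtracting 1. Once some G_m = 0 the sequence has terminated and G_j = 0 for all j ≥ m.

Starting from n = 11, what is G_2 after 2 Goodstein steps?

13

(0) 11|_4 = 2·4 + 3 ↦ 2·5 + 3|_5 = 13 ⇒ 12
(1) 12|_5 = 2·5 + 2 ↦ 2·6 + 2|_6 = 14 ⇒ 13
(2) 13|_6 = 2·6 + 1 ↦ 2·7 + 1|_7 = 15 ⇒ 14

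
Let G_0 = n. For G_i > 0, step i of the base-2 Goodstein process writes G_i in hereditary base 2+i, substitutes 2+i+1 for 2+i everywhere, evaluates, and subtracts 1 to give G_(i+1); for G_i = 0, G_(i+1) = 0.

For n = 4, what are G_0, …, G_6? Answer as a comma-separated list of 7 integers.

step 0: 4 = 2^2; sub 3 for 2: 3^3; = 27; G_1 = 27−1 = 26
step 1: 26 = 2·3^2 + 2·3 + 2; sub 4 for 3: 2·4^2 + 2·4 + 2; = 42; G_2 = 42−1 = 41
step 2: 41 = 2·4^2 + 2·4 + 1; sub 5 for 4: 2·5^2 + 2·5 + 1; = 61; G_3 = 61−1 = 60
step 3: 60 = 2·5^2 + 2·5; sub 6 for 5: 2·6^2 + 2·6; = 84; G_4 = 84−1 = 83
step 4: 83 = 2·6^2 + 6 + 5; sub 7 for 6: 2·7^2 + 7 + 5; = 110; G_5 = 110−1 = 109
step 5: 109 = 2·7^2 + 7 + 4; sub 8 for 7: 2·8^2 + 8 + 4; = 140; G_6 = 140−1 = 139

4, 26, 41, 60, 83, 109, 139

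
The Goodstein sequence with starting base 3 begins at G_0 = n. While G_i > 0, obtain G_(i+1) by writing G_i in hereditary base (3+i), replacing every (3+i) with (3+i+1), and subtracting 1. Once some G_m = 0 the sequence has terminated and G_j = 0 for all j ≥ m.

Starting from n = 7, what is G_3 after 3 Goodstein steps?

9

G_0=7  [base 3] 2·3 + 1  →[3↦4]→  2·4 + 1 = 9  −1 ⇒ G_1=8
G_1=8  [base 4] 2·4  →[4↦5]→  2·5 = 10  −1 ⇒ G_2=9
G_2=9  [base 5] 5 + 4  →[5↦6]→  6 + 4 = 10  −1 ⇒ G_3=9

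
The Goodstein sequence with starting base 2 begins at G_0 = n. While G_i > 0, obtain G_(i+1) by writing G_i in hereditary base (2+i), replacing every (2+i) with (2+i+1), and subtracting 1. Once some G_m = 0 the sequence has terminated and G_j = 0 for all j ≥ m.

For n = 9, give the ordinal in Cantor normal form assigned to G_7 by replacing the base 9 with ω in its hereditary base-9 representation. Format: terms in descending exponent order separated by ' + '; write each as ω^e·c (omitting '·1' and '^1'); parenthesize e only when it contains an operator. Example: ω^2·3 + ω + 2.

[0] 9 ≡ 2^(2 + 1) + 1 (base 2). Lift 3: 82. −1: 81.
[1] 81 ≡ 3^(3 + 1) (base 3). Lift 4: 1024. −1: 1023.
[2] 1023 ≡ 3·4^4 + 3·4^3 + 3·4^2 + 3·4 + 3 (base 4). Lift 5: 9843. −1: 9842.
[3] 9842 ≡ 3·5^5 + 3·5^3 + 3·5^2 + 3·5 + 2 (base 5). Lift 6: 140744. −1: 140743.
[4] 140743 ≡ 3·6^6 + 3·6^3 + 3·6^2 + 3·6 + 1 (base 6). Lift 7: 2471827. −1: 2471826.
[5] 2471826 ≡ 3·7^7 + 3·7^3 + 3·7^2 + 3·7 (base 7). Lift 8: 50333400. −1: 50333399.
[6] 50333399 ≡ 3·8^8 + 3·8^3 + 3·8^2 + 2·8 + 7 (base 8). Lift 9: 1162263922. −1: 1162263921.

ω^ω·3 + ω^3·3 + ω^2·3 + ω·2 + 6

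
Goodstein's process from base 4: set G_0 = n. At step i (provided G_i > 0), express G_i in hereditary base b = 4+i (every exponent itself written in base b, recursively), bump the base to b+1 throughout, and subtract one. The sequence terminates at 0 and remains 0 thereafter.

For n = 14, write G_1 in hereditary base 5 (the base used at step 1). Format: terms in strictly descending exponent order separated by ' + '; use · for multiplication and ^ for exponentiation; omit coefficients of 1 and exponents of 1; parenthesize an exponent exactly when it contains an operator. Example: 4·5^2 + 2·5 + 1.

G_0 = 14. HB_4(14) = 3·4 + 2. Bump = 17. G_1 = 16.
G_1 = 16. HB_5(16) = 3·5 + 1. Bump = 19. G_2 = 18.

3·5 + 1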